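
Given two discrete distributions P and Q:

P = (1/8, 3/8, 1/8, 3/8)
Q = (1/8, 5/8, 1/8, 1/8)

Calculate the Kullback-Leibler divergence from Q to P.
D(P||Q) = Σ P(i) log₂(P(i)/Q(i))
  i=0: (1/8) × log₂((1/8)/(1/8)) = (1/8) × log₂(1) = 0.0000
  i=1: (3/8) × log₂((3/8)/(5/8)) = (3/8) × log₂(3/5) = -0.2764
  i=2: (1/8) × log₂((1/8)/(1/8)) = (1/8) × log₂(1) = 0.0000
  i=3: (3/8) × log₂((3/8)/(1/8)) = (3/8) × log₂(3) = 0.5944
D(P||Q) = 0.0000 - 0.2764 + 0.0000 + 0.5944
  = 0.3180 bits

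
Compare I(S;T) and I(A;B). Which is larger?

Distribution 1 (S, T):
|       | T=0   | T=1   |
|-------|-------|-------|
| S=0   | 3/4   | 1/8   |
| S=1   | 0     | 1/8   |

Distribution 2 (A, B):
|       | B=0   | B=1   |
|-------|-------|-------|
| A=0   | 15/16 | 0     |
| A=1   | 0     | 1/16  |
Distribution 1 (S, T):
Marginal P(S) (row sums):
  P(S=0) = 3/4 + 1/8 = 7/8
  P(S=1) = 0 + 1/8 = 1/8
Marginal P(T) (column sums):
  P(T=0) = 3/4 + 0 = 3/4
  P(T=1) = 1/8 + 1/8 = 1/4

H(S) = -[(7/8)·log₂(7/8) + (1/8)·log₂(1/8)]
  = 0.1686 + 0.3750
  = 0.5436 bits
H(T) = -[(3/4)·log₂(3/4) + (1/4)·log₂(1/4)]
  = 0.3113 + 0.5000
  = 0.8113 bits
H(S,T) = -[(3/4)·log₂(3/4) + (1/8)·log₂(1/8) + (1/8)·log₂(1/8)]
  = 0.3113 + 0.3750 + 0.3750
  = 1.0613 bits

I(S;T) = H(S) + H(T) - H(S,T)
  = 0.5436 + 0.8113 - 1.0613
  = 0.2936 bits

Distribution 2 (A, B):
Marginal P(A) (row sums):
  P(A=0) = 15/16 + 0 = 15/16
  P(A=1) = 0 + 1/16 = 1/16
Marginal P(B) (column sums):
  P(B=0) = 15/16 + 0 = 15/16
  P(B=1) = 0 + 1/16 = 1/16

H(A) = -[(15/16)·log₂(15/16) + (1/16)·log₂(1/16)]
  = 0.0873 + 0.2500
  = 0.3373 bits
H(B) = -[(15/16)·log₂(15/16) + (1/16)·log₂(1/16)]
  = 0.0873 + 0.2500
  = 0.3373 bits
H(A,B) = -[(15/16)·log₂(15/16) + (1/16)·log₂(1/16)]
  = 0.0873 + 0.2500
  = 0.3373 bits

I(A;B) = H(A) + H(B) - H(A,B)
  = 0.3373 + 0.3373 - 0.3373
  = 0.3373 bits

I(A;B) = 0.3373 bits > I(S;T) = 0.2936 bits, so (A, B) has the higher mutual information (stronger dependence).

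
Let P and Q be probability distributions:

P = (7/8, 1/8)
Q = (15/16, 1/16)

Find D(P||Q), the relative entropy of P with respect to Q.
D(P||Q) = Σ P(i) log₂(P(i)/Q(i))
  i=0: (7/8) × log₂((7/8)/(15/16)) = (7/8) × log₂(14/15) = -0.0871
  i=1: (1/8) × log₂((1/8)/(1/16)) = (1/8) × log₂(2) = 0.1250
D(P||Q) = -0.0871 + 0.1250
  = 0.0379 bits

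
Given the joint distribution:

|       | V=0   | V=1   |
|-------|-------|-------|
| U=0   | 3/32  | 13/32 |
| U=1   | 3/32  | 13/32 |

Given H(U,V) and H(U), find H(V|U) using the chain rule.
From the chain rule: H(U,V) = H(U) + H(V|U)
Therefore: H(V|U) = H(U,V) - H(U)

H(U,V) = -[(3/32)·log₂(3/32) + (13/32)·log₂(13/32) + (3/32)·log₂(3/32) + (13/32)·log₂(13/32)]
  = 0.3202 + 0.5279 + 0.3202 + 0.5279
  = 1.6962 bits
Marginal P(U) (row sums):
  P(U=0) = 3/32 + 13/32 = 1/2
  P(U=1) = 3/32 + 13/32 = 1/2
H(U) = -[(1/2)·log₂(1/2) + (1/2)·log₂(1/2)]
  = 0.5000 + 0.5000
  = 1.0000 bits

H(V|U) = 1.6962 - 1.0000 = 0.6962 bits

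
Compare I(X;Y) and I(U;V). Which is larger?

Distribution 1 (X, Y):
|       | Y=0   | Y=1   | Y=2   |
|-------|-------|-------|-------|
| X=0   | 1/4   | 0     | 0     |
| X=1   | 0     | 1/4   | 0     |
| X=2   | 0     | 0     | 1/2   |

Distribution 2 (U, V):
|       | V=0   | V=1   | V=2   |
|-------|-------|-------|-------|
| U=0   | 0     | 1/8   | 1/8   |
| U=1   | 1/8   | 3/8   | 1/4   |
Distribution 1 (X, Y):
Marginal P(X) (row sums):
  P(X=0) = 1/4 + 0 + 0 = 1/4
  P(X=1) = 0 + 1/4 + 0 = 1/4
  P(X=2) = 0 + 0 + 1/2 = 1/2
Marginal P(Y) (column sums):
  P(Y=0) = 1/4 + 0 + 0 = 1/4
  P(Y=1) = 0 + 1/4 + 0 = 1/4
  P(Y=2) = 0 + 0 + 1/2 = 1/2

H(X) = -[(1/4)·log₂(1/4) + (1/4)·log₂(1/4) + (1/2)·log₂(1/2)]
  = 0.5000 + 0.5000 + 0.5000
  = 1.5000 bits
H(Y) = -[(1/4)·log₂(1/4) + (1/4)·log₂(1/4) + (1/2)·log₂(1/2)]
  = 0.5000 + 0.5000 + 0.5000
  = 1.5000 bits
H(X,Y) = -[(1/4)·log₂(1/4) + (1/4)·log₂(1/4) + (1/2)·log₂(1/2)]
  = 0.5000 + 0.5000 + 0.5000
  = 1.5000 bits

I(X;Y) = H(X) + H(Y) - H(X,Y)
  = 1.5000 + 1.5000 - 1.5000
  = 1.5000 bits

Distribution 2 (U, V):
Marginal P(U) (row sums):
  P(U=0) = 0 + 1/8 + 1/8 = 1/4
  P(U=1) = 1/8 + 3/8 + 1/4 = 3/4
Marginal P(V) (column sums):
  P(V=0) = 0 + 1/8 = 1/8
  P(V=1) = 1/8 + 3/8 = 1/2
  P(V=2) = 1/8 + 1/4 = 3/8

H(U) = -[(1/4)·log₂(1/4) + (3/4)·log₂(3/4)]
  = 0.5000 + 0.3113
  = 0.8113 bits
H(V) = -[(1/8)·log₂(1/8) + (1/2)·log₂(1/2) + (3/8)·log₂(3/8)]
  = 0.3750 + 0.5000 + 0.5306
  = 1.4056 bits
H(U,V) = -[(1/8)·log₂(1/8) + (1/8)·log₂(1/8) + (1/8)·log₂(1/8) + (3/8)·log₂(3/8) + (1/4)·log₂(1/4)]
  = 0.3750 + 0.3750 + 0.3750 + 0.5306 + 0.5000
  = 2.1556 bits

I(U;V) = H(U) + H(V) - H(U,V)
  = 0.8113 + 1.4056 - 2.1556
  = 0.0613 bits

I(X;Y) = 1.5000 bits > I(U;V) = 0.0613 bits, so (X, Y) has the higher mutual information (stronger dependence).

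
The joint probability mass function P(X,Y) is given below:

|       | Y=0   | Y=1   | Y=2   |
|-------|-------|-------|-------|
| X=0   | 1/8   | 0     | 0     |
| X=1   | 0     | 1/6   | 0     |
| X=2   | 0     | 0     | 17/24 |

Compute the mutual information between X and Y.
Marginal P(X) (row sums):
  P(X=0) = 1/8 + 0 + 0 = 1/8
  P(X=1) = 0 + 1/6 + 0 = 1/6
  P(X=2) = 0 + 0 + 17/24 = 17/24
Marginal P(Y) (column sums):
  P(Y=0) = 1/8 + 0 + 0 = 1/8
  P(Y=1) = 0 + 1/6 + 0 = 1/6
  P(Y=2) = 0 + 0 + 17/24 = 17/24

H(X) = -[(1/8)·log₂(1/8) + (1/6)·log₂(1/6) + (17/24)·log₂(17/24)]
  = 0.3750 + 0.4308 + 0.3524
  = 1.1582 bits
H(Y) = -[(1/8)·log₂(1/8) + (1/6)·log₂(1/6) + (17/24)·log₂(17/24)]
  = 0.3750 + 0.4308 + 0.3524
  = 1.1582 bits
H(X,Y) = -[(1/8)·log₂(1/8) + (1/6)·log₂(1/6) + (17/24)·log₂(17/24)]
  = 0.3750 + 0.4308 + 0.3524
  = 1.1582 bits

I(X;Y) = H(X) + H(Y) - H(X,Y)
  = 1.1582 + 1.1582 - 1.1582
  = 1.1582 bits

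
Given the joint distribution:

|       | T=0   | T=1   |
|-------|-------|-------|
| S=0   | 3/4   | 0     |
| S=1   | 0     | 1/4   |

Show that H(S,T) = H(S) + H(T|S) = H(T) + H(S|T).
Marginal P(S) (row sums):
  P(S=0) = 3/4 + 0 = 3/4
  P(S=1) = 0 + 1/4 = 1/4
Marginal P(T) (column sums):
  P(T=0) = 3/4 + 0 = 3/4
  P(T=1) = 0 + 1/4 = 1/4

Decomposition 1: H(S) + H(T|S)
H(S) = -[(3/4)·log₂(3/4) + (1/4)·log₂(1/4)]
  = 0.3113 + 0.5000
  = 0.8113 bits
H(T|S) = -Σ P(S,T)·log₂ P(T|S), where P(T|S) = P(S,T) / P(S)
  (cells with P(S,T) = 0 contribute 0)
  (S=0,T=0): P(T|S) = (3/4)/(3/4) = 1;  -(3/4)·log₂(1) = 0.0000
  (S=1,T=1): P(T|S) = (1/4)/(1/4) = 1;  -(1/4)·log₂(1) = 0.0000
H(T|S) = 0.0000 + 0.0000
  = 0.0000 bits
H(S) + H(T|S) = 0.8113 + 0.0000 = 0.8113 bits

Decomposition 2: H(T) + H(S|T)
H(T) = -[(3/4)·log₂(3/4) + (1/4)·log₂(1/4)]
  = 0.3113 + 0.5000
  = 0.8113 bits
H(S|T) = -Σ P(S,T)·log₂ P(S|T), where P(S|T) = P(S,T) / P(T)
  (cells with P(S,T) = 0 contribute 0)
  (S=0,T=0): P(S|T) = (3/4)/(3/4) = 1;  -(3/4)·log₂(1) = 0.0000
  (S=1,T=1): P(S|T) = (1/4)/(1/4) = 1;  -(1/4)·log₂(1) = 0.0000
H(S|T) = 0.0000 + 0.0000
  = 0.0000 bits
H(T) + H(S|T) = 0.8113 + 0.0000 = 0.8113 bits

Direct computation of the joint entropy:
H(S,T) = -[(3/4)·log₂(3/4) + (1/4)·log₂(1/4)]
  = 0.3113 + 0.5000
  = 0.8113 bits

All three agree: H(S,T) = 0.8113 bits ✓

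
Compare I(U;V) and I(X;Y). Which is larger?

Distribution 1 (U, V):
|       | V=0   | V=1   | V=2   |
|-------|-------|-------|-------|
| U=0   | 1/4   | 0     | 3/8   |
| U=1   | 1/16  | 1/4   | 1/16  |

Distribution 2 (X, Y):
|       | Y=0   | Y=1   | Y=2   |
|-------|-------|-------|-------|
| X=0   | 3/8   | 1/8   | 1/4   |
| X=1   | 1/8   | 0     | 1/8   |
Distribution 1 (U, V):
Marginal P(U) (row sums):
  P(U=0) = 1/4 + 0 + 3/8 = 5/8
  P(U=1) = 1/16 + 1/4 + 1/16 = 3/8
Marginal P(V) (column sums):
  P(V=0) = 1/4 + 1/16 = 5/16
  P(V=1) = 0 + 1/4 = 1/4
  P(V=2) = 3/8 + 1/16 = 7/16

H(U) = -[(5/8)·log₂(5/8) + (3/8)·log₂(3/8)]
  = 0.4238 + 0.5306
  = 0.9544 bits
H(V) = -[(5/16)·log₂(5/16) + (1/4)·log₂(1/4) + (7/16)·log₂(7/16)]
  = 0.5244 + 0.5000 + 0.5218
  = 1.5462 bits
H(U,V) = -[(1/4)·log₂(1/4) + (3/8)·log₂(3/8) + (1/16)·log₂(1/16) + (1/4)·log₂(1/4) + (1/16)·log₂(1/16)]
  = 0.5000 + 0.5306 + 0.2500 + 0.5000 + 0.2500
  = 2.0306 bits

I(U;V) = H(U) + H(V) - H(U,V)
  = 0.9544 + 1.5462 - 2.0306
  = 0.4700 bits

Distribution 2 (X, Y):
Marginal P(X) (row sums):
  P(X=0) = 3/8 + 1/8 + 1/4 = 3/4
  P(X=1) = 1/8 + 0 + 1/8 = 1/4
Marginal P(Y) (column sums):
  P(Y=0) = 3/8 + 1/8 = 1/2
  P(Y=1) = 1/8 + 0 = 1/8
  P(Y=2) = 1/4 + 1/8 = 3/8

H(X) = -[(3/4)·log₂(3/4) + (1/4)·log₂(1/4)]
  = 0.3113 + 0.5000
  = 0.8113 bits
H(Y) = -[(1/2)·log₂(1/2) + (1/8)·log₂(1/8) + (3/8)·log₂(3/8)]
  = 0.5000 + 0.3750 + 0.5306
  = 1.4056 bits
H(X,Y) = -[(3/8)·log₂(3/8) + (1/8)·log₂(1/8) + (1/4)·log₂(1/4) + (1/8)·log₂(1/8) + (1/8)·log₂(1/8)]
  = 0.5306 + 0.3750 + 0.5000 + 0.3750 + 0.3750
  = 2.1556 bits

I(X;Y) = H(X) + H(Y) - H(X,Y)
  = 0.8113 + 1.4056 - 2.1556
  = 0.0613 bits

I(U;V) = 0.4700 bits > I(X;Y) = 0.0613 bits, so (U, V) has the higher mutual information (stronger dependence).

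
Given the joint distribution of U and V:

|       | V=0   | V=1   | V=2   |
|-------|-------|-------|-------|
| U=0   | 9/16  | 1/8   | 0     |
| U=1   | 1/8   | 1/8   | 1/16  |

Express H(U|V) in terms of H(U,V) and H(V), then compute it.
H(U|V) = H(U,V) - H(V)

Marginal P(V) (column sums):
  P(V=0) = 9/16 + 1/8 = 11/16
  P(V=1) = 1/8 + 1/8 = 1/4
  P(V=2) = 0 + 1/16 = 1/16

H(U,V) = -[(9/16)·log₂(9/16) + (1/8)·log₂(1/8) + (1/8)·log₂(1/8) + (1/8)·log₂(1/8) + (1/16)·log₂(1/16)]
  = 0.4669 + 0.3750 + 0.3750 + 0.3750 + 0.2500
  = 1.8419 bits
H(V) = -[(11/16)·log₂(11/16) + (1/4)·log₂(1/4) + (1/16)·log₂(1/16)]
  = 0.3716 + 0.5000 + 0.2500
  = 1.1216 bits

H(U|V) = 1.8419 - 1.1216 = 0.7203 bits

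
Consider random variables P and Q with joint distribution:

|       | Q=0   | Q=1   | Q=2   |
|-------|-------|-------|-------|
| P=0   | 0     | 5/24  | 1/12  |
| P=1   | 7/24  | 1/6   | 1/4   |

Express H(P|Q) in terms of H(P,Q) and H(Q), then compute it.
H(P|Q) = H(P,Q) - H(Q)

Marginal P(Q) (column sums):
  P(Q=0) = 0 + 7/24 = 7/24
  P(Q=1) = 5/24 + 1/6 = 3/8
  P(Q=2) = 1/12 + 1/4 = 1/3

H(P,Q) = -[(5/24)·log₂(5/24) + (1/12)·log₂(1/12) + (7/24)·log₂(7/24) + (1/6)·log₂(1/6) + (1/4)·log₂(1/4)]
  = 0.4715 + 0.2987 + 0.5185 + 0.4308 + 0.5000
  = 2.2195 bits
H(Q) = -[(7/24)·log₂(7/24) + (3/8)·log₂(3/8) + (1/3)·log₂(1/3)]
  = 0.5185 + 0.5306 + 0.5283
  = 1.5774 bits

H(P|Q) = 2.2195 - 1.5774 = 0.6421 bits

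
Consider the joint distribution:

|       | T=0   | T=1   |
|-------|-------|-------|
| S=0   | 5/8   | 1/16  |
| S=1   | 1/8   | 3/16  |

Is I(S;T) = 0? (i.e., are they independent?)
Marginal P(S) (row sums):
  P(S=0) = 5/8 + 1/16 = 11/16
  P(S=1) = 1/8 + 3/16 = 5/16
Marginal P(T) (column sums):
  P(T=0) = 5/8 + 1/8 = 3/4
  P(T=1) = 1/16 + 3/16 = 1/4

S and T are independent iff P(S=i,T=j) = P(S=i)·P(T=j) for every cell.
  P(S=0)·P(T=0) = 11/16 × 3/4 = 33/64, but P(S=0,T=0) = 5/8 ✗

No, S and T are not independent. Quantitatively, I(S;T) > 0:

H(S) = -[(11/16)·log₂(11/16) + (5/16)·log₂(5/16)]
  = 0.3716 + 0.5244
  = 0.8960 bits
H(T) = -[(3/4)·log₂(3/4) + (1/4)·log₂(1/4)]
  = 0.3113 + 0.5000
  = 0.8113 bits
H(S,T) = -[(5/8)·log₂(5/8) + (1/16)·log₂(1/16) + (1/8)·log₂(1/8) + (3/16)·log₂(3/16)]
  = 0.4238 + 0.2500 + 0.3750 + 0.4528
  = 1.5016 bits
I(S;T) = H(S) + H(T) - H(S,T) = 0.8960 + 0.8113 - 1.5016 = 0.2057 bits > 0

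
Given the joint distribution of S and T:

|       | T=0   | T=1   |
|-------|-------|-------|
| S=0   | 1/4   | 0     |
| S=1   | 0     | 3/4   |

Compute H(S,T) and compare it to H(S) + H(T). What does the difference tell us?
Marginal P(S) (row sums):
  P(S=0) = 1/4 + 0 = 1/4
  P(S=1) = 0 + 3/4 = 3/4
Marginal P(T) (column sums):
  P(T=0) = 1/4 + 0 = 1/4
  P(T=1) = 0 + 3/4 = 3/4

H(S,T) = -[(1/4)·log₂(1/4) + (3/4)·log₂(3/4)]
  = 0.5000 + 0.3113
  = 0.8113 bits
H(S) = -[(1/4)·log₂(1/4) + (3/4)·log₂(3/4)]
  = 0.5000 + 0.3113
  = 0.8113 bits
H(T) = -[(1/4)·log₂(1/4) + (3/4)·log₂(3/4)]
  = 0.5000 + 0.3113
  = 0.8113 bits

H(S) + H(T) = 0.8113 + 0.8113 = 1.6226 bits
Difference: H(S) + H(T) - H(S,T) = 1.6226 - 0.8113 = 0.8113 bits = I(S;T)

The difference is the mutual information; it is positive here, so S and T are dependent (knowing one reduces uncertainty about the other by 0.8113 bits).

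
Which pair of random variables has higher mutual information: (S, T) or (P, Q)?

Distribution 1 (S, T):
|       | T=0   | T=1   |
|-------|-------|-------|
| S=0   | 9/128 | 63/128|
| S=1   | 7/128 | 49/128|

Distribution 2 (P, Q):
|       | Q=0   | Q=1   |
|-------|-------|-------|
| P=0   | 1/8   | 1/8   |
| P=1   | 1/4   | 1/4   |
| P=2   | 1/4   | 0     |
Distribution 1 (S, T):
Marginal P(S) (row sums):
  P(S=0) = 9/128 + 63/128 = 9/16
  P(S=1) = 7/128 + 49/128 = 7/16
Marginal P(T) (column sums):
  P(T=0) = 9/128 + 7/128 = 1/8
  P(T=1) = 63/128 + 49/128 = 7/8

H(S) = -[(9/16)·log₂(9/16) + (7/16)·log₂(7/16)]
  = 0.4669 + 0.5218
  = 0.9887 bits
H(T) = -[(1/8)·log₂(1/8) + (7/8)·log₂(7/8)]
  = 0.3750 + 0.1686
  = 0.5436 bits
H(S,T) = -[(9/128)·log₂(9/128) + (63/128)·log₂(63/128) + (7/128)·log₂(7/128) + (49/128)·log₂(49/128)]
  = 0.2693 + 0.5034 + 0.2293 + 0.5303
  = 1.5323 bits

I(S;T) = H(S) + H(T) - H(S,T)
  = 0.9887 + 0.5436 - 1.5323
  = 0.0000 bits

Distribution 2 (P, Q):
Marginal P(P) (row sums):
  P(P=0) = 1/8 + 1/8 = 1/4
  P(P=1) = 1/4 + 1/4 = 1/2
  P(P=2) = 1/4 + 0 = 1/4
Marginal P(Q) (column sums):
  P(Q=0) = 1/8 + 1/4 + 1/4 = 5/8
  P(Q=1) = 1/8 + 1/4 + 0 = 3/8

H(P) = -[(1/4)·log₂(1/4) + (1/2)·log₂(1/2) + (1/4)·log₂(1/4)]
  = 0.5000 + 0.5000 + 0.5000
  = 1.5000 bits
H(Q) = -[(5/8)·log₂(5/8) + (3/8)·log₂(3/8)]
  = 0.4238 + 0.5306
  = 0.9544 bits
H(P,Q) = -[(1/8)·log₂(1/8) + (1/8)·log₂(1/8) + (1/4)·log₂(1/4) + (1/4)·log₂(1/4) + (1/4)·log₂(1/4)]
  = 0.3750 + 0.3750 + 0.5000 + 0.5000 + 0.5000
  = 2.2500 bits

I(P;Q) = H(P) + H(Q) - H(P,Q)
  = 1.5000 + 0.9544 - 2.2500
  = 0.2044 bits

I(P;Q) = 0.2044 bits > I(S;T) = 0.0000 bits, so (P, Q) has the higher mutual information (stronger dependence).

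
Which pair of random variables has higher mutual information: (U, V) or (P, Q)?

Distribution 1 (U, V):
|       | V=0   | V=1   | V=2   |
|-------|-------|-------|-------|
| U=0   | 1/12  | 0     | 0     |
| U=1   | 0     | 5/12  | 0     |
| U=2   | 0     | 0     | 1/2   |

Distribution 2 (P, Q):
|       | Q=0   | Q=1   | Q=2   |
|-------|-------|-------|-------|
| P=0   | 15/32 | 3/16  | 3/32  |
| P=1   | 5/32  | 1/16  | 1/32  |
Distribution 1 (U, V):
Marginal P(U) (row sums):
  P(U=0) = 1/12 + 0 + 0 = 1/12
  P(U=1) = 0 + 5/12 + 0 = 5/12
  P(U=2) = 0 + 0 + 1/2 = 1/2
Marginal P(V) (column sums):
  P(V=0) = 1/12 + 0 + 0 = 1/12
  P(V=1) = 0 + 5/12 + 0 = 5/12
  P(V=2) = 0 + 0 + 1/2 = 1/2

H(U) = -[(1/12)·log₂(1/12) + (5/12)·log₂(5/12) + (1/2)·log₂(1/2)]
  = 0.2987 + 0.5263 + 0.5000
  = 1.3250 bits
H(V) = -[(1/12)·log₂(1/12) + (5/12)·log₂(5/12) + (1/2)·log₂(1/2)]
  = 0.2987 + 0.5263 + 0.5000
  = 1.3250 bits
H(U,V) = -[(1/12)·log₂(1/12) + (5/12)·log₂(5/12) + (1/2)·log₂(1/2)]
  = 0.2987 + 0.5263 + 0.5000
  = 1.3250 bits

I(U;V) = H(U) + H(V) - H(U,V)
  = 1.3250 + 1.3250 - 1.3250
  = 1.3250 bits

Distribution 2 (P, Q):
Marginal P(P) (row sums):
  P(P=0) = 15/32 + 3/16 + 3/32 = 3/4
  P(P=1) = 5/32 + 1/16 + 1/32 = 1/4
Marginal P(Q) (column sums):
  P(Q=0) = 15/32 + 5/32 = 5/8
  P(Q=1) = 3/16 + 1/16 = 1/4
  P(Q=2) = 3/32 + 1/32 = 1/8

H(P) = -[(3/4)·log₂(3/4) + (1/4)·log₂(1/4)]
  = 0.3113 + 0.5000
  = 0.8113 bits
H(Q) = -[(5/8)·log₂(5/8) + (1/4)·log₂(1/4) + (1/8)·log₂(1/8)]
  = 0.4238 + 0.5000 + 0.3750
  = 1.2988 bits
H(P,Q) = -[(15/32)·log₂(15/32) + (3/16)·log₂(3/16) + (3/32)·log₂(3/32) + (5/32)·log₂(5/32) + (1/16)·log₂(1/16) + (1/32)·log₂(1/32)]
  = 0.5124 + 0.4528 + 0.3202 + 0.4184 + 0.2500 + 0.1563
  = 2.1101 bits

I(P;Q) = H(P) + H(Q) - H(P,Q)
  = 0.8113 + 1.2988 - 2.1101
  = 0.0000 bits

I(U;V) = 1.3250 bits > I(P;Q) = 0.0000 bits, so (U, V) has the higher mutual information (stronger dependence).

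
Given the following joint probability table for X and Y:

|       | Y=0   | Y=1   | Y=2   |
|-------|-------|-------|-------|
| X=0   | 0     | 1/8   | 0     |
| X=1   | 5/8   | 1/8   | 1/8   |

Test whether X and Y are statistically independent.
Marginal P(X) (row sums):
  P(X=0) = 0 + 1/8 + 0 = 1/8
  P(X=1) = 5/8 + 1/8 + 1/8 = 7/8
Marginal P(Y) (column sums):
  P(Y=0) = 0 + 5/8 = 5/8
  P(Y=1) = 1/8 + 1/8 = 1/4
  P(Y=2) = 0 + 1/8 = 1/8

X and Y are independent iff P(X=i,Y=j) = P(X=i)·P(Y=j) for every cell.
  P(X=0)·P(Y=0) = 1/8 × 5/8 = 5/64, but P(X=0,Y=0) = 0 ✗

No, X and Y are not independent. Quantitatively, I(X;Y) > 0:

H(X) = -[(1/8)·log₂(1/8) + (7/8)·log₂(7/8)]
  = 0.3750 + 0.1686
  = 0.5436 bits
H(Y) = -[(5/8)·log₂(5/8) + (1/4)·log₂(1/4) + (1/8)·log₂(1/8)]
  = 0.4238 + 0.5000 + 0.3750
  = 1.2988 bits
H(X,Y) = -[(1/8)·log₂(1/8) + (5/8)·log₂(5/8) + (1/8)·log₂(1/8) + (1/8)·log₂(1/8)]
  = 0.3750 + 0.4238 + 0.3750 + 0.3750
  = 1.5488 bits
I(X;Y) = H(X) + H(Y) - H(X,Y) = 0.5436 + 1.2988 - 1.5488 = 0.2936 bits > 0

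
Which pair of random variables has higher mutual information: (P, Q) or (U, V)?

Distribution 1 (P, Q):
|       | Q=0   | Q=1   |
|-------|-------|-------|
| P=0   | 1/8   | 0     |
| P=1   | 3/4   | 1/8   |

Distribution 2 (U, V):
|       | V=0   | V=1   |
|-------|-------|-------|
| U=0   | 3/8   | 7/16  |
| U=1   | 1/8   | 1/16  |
Distribution 1 (P, Q):
Marginal P(P) (row sums):
  P(P=0) = 1/8 + 0 = 1/8
  P(P=1) = 3/4 + 1/8 = 7/8
Marginal P(Q) (column sums):
  P(Q=0) = 1/8 + 3/4 = 7/8
  P(Q=1) = 0 + 1/8 = 1/8

H(P) = -[(1/8)·log₂(1/8) + (7/8)·log₂(7/8)]
  = 0.3750 + 0.1686
  = 0.5436 bits
H(Q) = -[(7/8)·log₂(7/8) + (1/8)·log₂(1/8)]
  = 0.1686 + 0.3750
  = 0.5436 bits
H(P,Q) = -[(1/8)·log₂(1/8) + (3/4)·log₂(3/4) + (1/8)·log₂(1/8)]
  = 0.3750 + 0.3113 + 0.3750
  = 1.0613 bits

I(P;Q) = H(P) + H(Q) - H(P,Q)
  = 0.5436 + 0.5436 - 1.0613
  = 0.0259 bits

Distribution 2 (U, V):
Marginal P(U) (row sums):
  P(U=0) = 3/8 + 7/16 = 13/16
  P(U=1) = 1/8 + 1/16 = 3/16
Marginal P(V) (column sums):
  P(V=0) = 3/8 + 1/8 = 1/2
  P(V=1) = 7/16 + 1/16 = 1/2

H(U) = -[(13/16)·log₂(13/16) + (3/16)·log₂(3/16)]
  = 0.2434 + 0.4528
  = 0.6962 bits
H(V) = -[(1/2)·log₂(1/2) + (1/2)·log₂(1/2)]
  = 0.5000 + 0.5000
  = 1.0000 bits
H(U,V) = -[(3/8)·log₂(3/8) + (7/16)·log₂(7/16) + (1/8)·log₂(1/8) + (1/16)·log₂(1/16)]
  = 0.5306 + 0.5218 + 0.3750 + 0.2500
  = 1.6774 bits

I(U;V) = H(U) + H(V) - H(U,V)
  = 0.6962 + 1.0000 - 1.6774
  = 0.0188 bits

I(P;Q) = 0.0259 bits > I(U;V) = 0.0188 bits, so (P, Q) has the higher mutual information (stronger dependence).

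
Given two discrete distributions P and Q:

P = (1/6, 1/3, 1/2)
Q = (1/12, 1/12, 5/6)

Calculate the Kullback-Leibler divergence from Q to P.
D(P||Q) = Σ P(i) log₂(P(i)/Q(i))
  i=0: (1/6) × log₂((1/6)/(1/12)) = (1/6) × log₂(2) = 0.1667
  i=1: (1/3) × log₂((1/3)/(1/12)) = (1/3) × log₂(4) = 0.6667
  i=2: (1/2) × log₂((1/2)/(5/6)) = (1/2) × log₂(3/5) = -0.3685
D(P||Q) = 0.1667 + 0.6667 - 0.3685
  = 0.4649 bits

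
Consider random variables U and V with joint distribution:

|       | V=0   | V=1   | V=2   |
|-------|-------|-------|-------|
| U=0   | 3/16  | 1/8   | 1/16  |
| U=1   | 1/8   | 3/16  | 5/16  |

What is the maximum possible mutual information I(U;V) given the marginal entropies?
The upper bound on mutual information is I(U;V) ≤ min(H(U), H(V)).

Marginal P(U) (row sums):
  P(U=0) = 3/16 + 1/8 + 1/16 = 3/8
  P(U=1) = 1/8 + 3/16 + 5/16 = 5/8
Marginal P(V) (column sums):
  P(V=0) = 3/16 + 1/8 = 5/16
  P(V=1) = 1/8 + 3/16 = 5/16
  P(V=2) = 1/16 + 5/16 = 3/8

H(U) = -[(3/8)·log₂(3/8) + (5/8)·log₂(5/8)]
  = 0.5306 + 0.4238
  = 0.9544 bits
H(V) = -[(5/16)·log₂(5/16) + (5/16)·log₂(5/16) + (3/8)·log₂(3/8)]
  = 0.5244 + 0.5244 + 0.5306
  = 1.5794 bits

Maximum possible I(U;V) = min(0.9544, 1.5794) = 0.9544 bits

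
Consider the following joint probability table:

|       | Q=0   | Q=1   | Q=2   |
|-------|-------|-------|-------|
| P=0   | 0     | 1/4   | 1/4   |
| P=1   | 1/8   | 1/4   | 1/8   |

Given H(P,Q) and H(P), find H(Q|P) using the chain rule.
From the chain rule: H(P,Q) = H(P) + H(Q|P)
Therefore: H(Q|P) = H(P,Q) - H(P)

H(P,Q) = -[(1/4)·log₂(1/4) + (1/4)·log₂(1/4) + (1/8)·log₂(1/8) + (1/4)·log₂(1/4) + (1/8)·log₂(1/8)]
  = 0.5000 + 0.5000 + 0.3750 + 0.5000 + 0.3750
  = 2.2500 bits
Marginal P(P) (row sums):
  P(P=0) = 0 + 1/4 + 1/4 = 1/2
  P(P=1) = 1/8 + 1/4 + 1/8 = 1/2
H(P) = -[(1/2)·log₂(1/2) + (1/2)·log₂(1/2)]
  = 0.5000 + 0.5000
  = 1.0000 bits

H(Q|P) = 2.2500 - 1.0000 = 1.2500 bits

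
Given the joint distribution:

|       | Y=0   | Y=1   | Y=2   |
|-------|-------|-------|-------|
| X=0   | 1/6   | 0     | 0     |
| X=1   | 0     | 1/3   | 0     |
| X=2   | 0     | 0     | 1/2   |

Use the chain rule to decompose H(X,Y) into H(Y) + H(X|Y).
By the chain rule: H(X,Y) = H(Y) + H(X|Y)

Marginal P(Y) (column sums):
  P(Y=0) = 1/6 + 0 + 0 = 1/6
  P(Y=1) = 0 + 1/3 + 0 = 1/3
  P(Y=2) = 0 + 0 + 1/2 = 1/2
H(Y) = -[(1/6)·log₂(1/6) + (1/3)·log₂(1/3) + (1/2)·log₂(1/2)]
  = 0.4308 + 0.5283 + 0.5000
  = 1.4591 bits
H(X|Y) = -Σ P(X,Y)·log₂ P(X|Y), where P(X|Y) = P(X,Y) / P(Y)
  (cells with P(X,Y) = 0 contribute 0)
  (X=0,Y=0): P(X|Y) = (1/6)/(1/6) = 1;  -(1/6)·log₂(1) = 0.0000
  (X=1,Y=1): P(X|Y) = (1/3)/(1/3) = 1;  -(1/3)·log₂(1) = 0.0000
  (X=2,Y=2): P(X|Y) = (1/2)/(1/2) = 1;  -(1/2)·log₂(1) = 0.0000
H(X|Y) = 0.0000 + 0.0000 + 0.0000
  = 0.0000 bits

H(X,Y) = H(Y) + H(X|Y) = 1.4591 + 0.0000 = 1.4591 bits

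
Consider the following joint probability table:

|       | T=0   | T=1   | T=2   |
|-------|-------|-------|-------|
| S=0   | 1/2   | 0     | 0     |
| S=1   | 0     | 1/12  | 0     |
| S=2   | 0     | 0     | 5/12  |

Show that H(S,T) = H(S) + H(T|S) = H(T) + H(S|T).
Marginal P(S) (row sums):
  P(S=0) = 1/2 + 0 + 0 = 1/2
  P(S=1) = 0 + 1/12 + 0 = 1/12
  P(S=2) = 0 + 0 + 5/12 = 5/12
Marginal P(T) (column sums):
  P(T=0) = 1/2 + 0 + 0 = 1/2
  P(T=1) = 0 + 1/12 + 0 = 1/12
  P(T=2) = 0 + 0 + 5/12 = 5/12

Decomposition 1: H(S) + H(T|S)
H(S) = -[(1/2)·log₂(1/2) + (1/12)·log₂(1/12) + (5/12)·log₂(5/12)]
  = 0.5000 + 0.2987 + 0.5263
  = 1.3250 bits
H(T|S) = -Σ P(S,T)·log₂ P(T|S), where P(T|S) = P(S,T) / P(S)
  (cells with P(S,T) = 0 contribute 0)
  (S=0,T=0): P(T|S) = (1/2)/(1/2) = 1;  -(1/2)·log₂(1) = 0.0000
  (S=1,T=1): P(T|S) = (1/12)/(1/12) = 1;  -(1/12)·log₂(1) = 0.0000
  (S=2,T=2): P(T|S) = (5/12)/(5/12) = 1;  -(5/12)·log₂(1) = 0.0000
H(T|S) = 0.0000 + 0.0000 + 0.0000
  = 0.0000 bits
H(S) + H(T|S) = 1.3250 + 0.0000 = 1.3250 bits

Decomposition 2: H(T) + H(S|T)
H(T) = -[(1/2)·log₂(1/2) + (1/12)·log₂(1/12) + (5/12)·log₂(5/12)]
  = 0.5000 + 0.2987 + 0.5263
  = 1.3250 bits
H(S|T) = -Σ P(S,T)·log₂ P(S|T), where P(S|T) = P(S,T) / P(T)
  (cells with P(S,T) = 0 contribute 0)
  (S=0,T=0): P(S|T) = (1/2)/(1/2) = 1;  -(1/2)·log₂(1) = 0.0000
  (S=1,T=1): P(S|T) = (1/12)/(1/12) = 1;  -(1/12)·log₂(1) = 0.0000
  (S=2,T=2): P(S|T) = (5/12)/(5/12) = 1;  -(5/12)·log₂(1) = 0.0000
H(S|T) = 0.0000 + 0.0000 + 0.0000
  = 0.0000 bits
H(T) + H(S|T) = 1.3250 + 0.0000 = 1.3250 bits

Direct computation of the joint entropy:
H(S,T) = -[(1/2)·log₂(1/2) + (1/12)·log₂(1/12) + (5/12)·log₂(5/12)]
  = 0.5000 + 0.2987 + 0.5263
  = 1.3250 bits

All three agree: H(S,T) = 1.3250 bits ✓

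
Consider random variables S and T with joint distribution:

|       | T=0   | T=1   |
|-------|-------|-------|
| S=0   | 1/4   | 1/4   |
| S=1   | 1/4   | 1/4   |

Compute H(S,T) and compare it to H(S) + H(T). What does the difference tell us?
Marginal P(S) (row sums):
  P(S=0) = 1/4 + 1/4 = 1/2
  P(S=1) = 1/4 + 1/4 = 1/2
Marginal P(T) (column sums):
  P(T=0) = 1/4 + 1/4 = 1/2
  P(T=1) = 1/4 + 1/4 = 1/2

H(S,T) = -[(1/4)·log₂(1/4) + (1/4)·log₂(1/4) + (1/4)·log₂(1/4) + (1/4)·log₂(1/4)]
  = 0.5000 + 0.5000 + 0.5000 + 0.5000
  = 2.0000 bits
H(S) = -[(1/2)·log₂(1/2) + (1/2)·log₂(1/2)]
  = 0.5000 + 0.5000
  = 1.0000 bits
H(T) = -[(1/2)·log₂(1/2) + (1/2)·log₂(1/2)]
  = 0.5000 + 0.5000
  = 1.0000 bits

H(S) + H(T) = 1.0000 + 1.0000 = 2.0000 bits
Difference: H(S) + H(T) - H(S,T) = 2.0000 - 2.0000 = 0.0000 bits = I(S;T)

The difference is the mutual information; it is 0 here, so S and T are independent (the joint entropy equals the sum of the marginal entropies).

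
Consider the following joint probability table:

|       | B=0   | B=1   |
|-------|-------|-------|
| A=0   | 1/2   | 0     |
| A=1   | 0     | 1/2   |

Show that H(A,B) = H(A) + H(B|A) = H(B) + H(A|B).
Marginal P(A) (row sums):
  P(A=0) = 1/2 + 0 = 1/2
  P(A=1) = 0 + 1/2 = 1/2
Marginal P(B) (column sums):
  P(B=0) = 1/2 + 0 = 1/2
  P(B=1) = 0 + 1/2 = 1/2

Decomposition 1: H(A) + H(B|A)
H(A) = -[(1/2)·log₂(1/2) + (1/2)·log₂(1/2)]
  = 0.5000 + 0.5000
  = 1.0000 bits
H(B|A) = -Σ P(A,B)·log₂ P(B|A), where P(B|A) = P(A,B) / P(A)
  (cells with P(A,B) = 0 contribute 0)
  (A=0,B=0): P(B|A) = (1/2)/(1/2) = 1;  -(1/2)·log₂(1) = 0.0000
  (A=1,B=1): P(B|A) = (1/2)/(1/2) = 1;  -(1/2)·log₂(1) = 0.0000
H(B|A) = 0.0000 + 0.0000
  = 0.0000 bits
H(A) + H(B|A) = 1.0000 + 0.0000 = 1.0000 bits

Decomposition 2: H(B) + H(A|B)
H(B) = -[(1/2)·log₂(1/2) + (1/2)·log₂(1/2)]
  = 0.5000 + 0.5000
  = 1.0000 bits
H(A|B) = -Σ P(A,B)·log₂ P(A|B), where P(A|B) = P(A,B) / P(B)
  (cells with P(A,B) = 0 contribute 0)
  (A=0,B=0): P(A|B) = (1/2)/(1/2) = 1;  -(1/2)·log₂(1) = 0.0000
  (A=1,B=1): P(A|B) = (1/2)/(1/2) = 1;  -(1/2)·log₂(1) = 0.0000
H(A|B) = 0.0000 + 0.0000
  = 0.0000 bits
H(B) + H(A|B) = 1.0000 + 0.0000 = 1.0000 bits

Direct computation of the joint entropy:
H(A,B) = -[(1/2)·log₂(1/2) + (1/2)·log₂(1/2)]
  = 0.5000 + 0.5000
  = 1.0000 bits

All three agree: H(A,B) = 1.0000 bits ✓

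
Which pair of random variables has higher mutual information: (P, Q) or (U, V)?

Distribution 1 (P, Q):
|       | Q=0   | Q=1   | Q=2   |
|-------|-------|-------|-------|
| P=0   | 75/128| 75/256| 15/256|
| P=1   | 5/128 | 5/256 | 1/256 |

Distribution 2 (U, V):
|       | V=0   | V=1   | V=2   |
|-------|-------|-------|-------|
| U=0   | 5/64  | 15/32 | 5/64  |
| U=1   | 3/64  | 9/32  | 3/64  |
Distribution 1 (P, Q):
Marginal P(P) (row sums):
  P(P=0) = 75/128 + 75/256 + 15/256 = 15/16
  P(P=1) = 5/128 + 5/256 + 1/256 = 1/16
Marginal P(Q) (column sums):
  P(Q=0) = 75/128 + 5/128 = 5/8
  P(Q=1) = 75/256 + 5/256 = 5/16
  P(Q=2) = 15/256 + 1/256 = 1/16

H(P) = -[(15/16)·log₂(15/16) + (1/16)·log₂(1/16)]
  = 0.0873 + 0.2500
  = 0.3373 bits
H(Q) = -[(5/8)·log₂(5/8) + (5/16)·log₂(5/16) + (1/16)·log₂(1/16)]
  = 0.4238 + 0.5244 + 0.2500
  = 1.1982 bits
H(P,Q) = -[(75/128)·log₂(75/128) + (75/256)·log₂(75/256) + (15/256)·log₂(15/256) + (5/128)·log₂(5/128) + (5/256)·log₂(5/256) + (1/256)·log₂(1/256)]
  = 0.4519 + 0.5189 + 0.2398 + 0.1827 + 0.1109 + 0.0313
  = 1.5355 bits

I(P;Q) = H(P) + H(Q) - H(P,Q)
  = 0.3373 + 1.1982 - 1.5355
  = 0.0000 bits

Distribution 2 (U, V):
Marginal P(U) (row sums):
  P(U=0) = 5/64 + 15/32 + 5/64 = 5/8
  P(U=1) = 3/64 + 9/32 + 3/64 = 3/8
Marginal P(V) (column sums):
  P(V=0) = 5/64 + 3/64 = 1/8
  P(V=1) = 15/32 + 9/32 = 3/4
  P(V=2) = 5/64 + 3/64 = 1/8

H(U) = -[(5/8)·log₂(5/8) + (3/8)·log₂(3/8)]
  = 0.4238 + 0.5306
  = 0.9544 bits
H(V) = -[(1/8)·log₂(1/8) + (3/4)·log₂(3/4) + (1/8)·log₂(1/8)]
  = 0.3750 + 0.3113 + 0.3750
  = 1.0613 bits
H(U,V) = -[(5/64)·log₂(5/64) + (15/32)·log₂(15/32) + (5/64)·log₂(5/64) + (3/64)·log₂(3/64) + (9/32)·log₂(9/32) + (3/64)·log₂(3/64)]
  = 0.2873 + 0.5124 + 0.2873 + 0.2070 + 0.5147 + 0.2070
  = 2.0157 bits

I(U;V) = H(U) + H(V) - H(U,V)
  = 0.9544 + 1.0613 - 2.0157
  = 0.0000 bits

Both joint tables factor as the product of their marginals, so I(P;Q) = I(U;V) = 0 bits: neither is larger (both pairs are independent).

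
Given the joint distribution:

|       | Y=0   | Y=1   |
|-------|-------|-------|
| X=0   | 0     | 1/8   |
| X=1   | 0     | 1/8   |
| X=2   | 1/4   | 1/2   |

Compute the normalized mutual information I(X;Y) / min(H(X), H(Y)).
Marginal P(X) (row sums):
  P(X=0) = 0 + 1/8 = 1/8
  P(X=1) = 0 + 1/8 = 1/8
  P(X=2) = 1/4 + 1/2 = 3/4
Marginal P(Y) (column sums):
  P(Y=0) = 0 + 0 + 1/4 = 1/4
  P(Y=1) = 1/8 + 1/8 + 1/2 = 3/4

H(X) = -[(1/8)·log₂(1/8) + (1/8)·log₂(1/8) + (3/4)·log₂(3/4)]
  = 0.3750 + 0.3750 + 0.3113
  = 1.0613 bits
H(Y) = -[(1/4)·log₂(1/4) + (3/4)·log₂(3/4)]
  = 0.5000 + 0.3113
  = 0.8113 bits
H(X,Y) = -[(1/8)·log₂(1/8) + (1/8)·log₂(1/8) + (1/4)·log₂(1/4) + (1/2)·log₂(1/2)]
  = 0.3750 + 0.3750 + 0.5000 + 0.5000
  = 1.7500 bits

I(X;Y) = H(X) + H(Y) - H(X,Y)
  = 1.0613 + 0.8113 - 1.7500
  = 0.1226 bits

min(H(X), H(Y)) = min(1.0613, 0.8113) = 0.8113 bits
Normalized MI = 0.1226 / 0.8113 = 0.1511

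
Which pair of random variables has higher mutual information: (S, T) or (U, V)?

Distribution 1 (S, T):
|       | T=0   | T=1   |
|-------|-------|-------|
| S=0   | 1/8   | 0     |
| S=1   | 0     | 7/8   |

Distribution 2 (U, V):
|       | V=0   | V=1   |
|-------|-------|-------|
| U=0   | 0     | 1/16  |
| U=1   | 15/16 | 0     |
Distribution 1 (S, T):
Marginal P(S) (row sums):
  P(S=0) = 1/8 + 0 = 1/8
  P(S=1) = 0 + 7/8 = 7/8
Marginal P(T) (column sums):
  P(T=0) = 1/8 + 0 = 1/8
  P(T=1) = 0 + 7/8 = 7/8

H(S) = -[(1/8)·log₂(1/8) + (7/8)·log₂(7/8)]
  = 0.3750 + 0.1686
  = 0.5436 bits
H(T) = -[(1/8)·log₂(1/8) + (7/8)·log₂(7/8)]
  = 0.3750 + 0.1686
  = 0.5436 bits
H(S,T) = -[(1/8)·log₂(1/8) + (7/8)·log₂(7/8)]
  = 0.3750 + 0.1686
  = 0.5436 bits

I(S;T) = H(S) + H(T) - H(S,T)
  = 0.5436 + 0.5436 - 0.5436
  = 0.5436 bits

Distribution 2 (U, V):
Marginal P(U) (row sums):
  P(U=0) = 0 + 1/16 = 1/16
  P(U=1) = 15/16 + 0 = 15/16
Marginal P(V) (column sums):
  P(V=0) = 0 + 15/16 = 15/16
  P(V=1) = 1/16 + 0 = 1/16

H(U) = -[(1/16)·log₂(1/16) + (15/16)·log₂(15/16)]
  = 0.2500 + 0.0873
  = 0.3373 bits
H(V) = -[(15/16)·log₂(15/16) + (1/16)·log₂(1/16)]
  = 0.0873 + 0.2500
  = 0.3373 bits
H(U,V) = -[(1/16)·log₂(1/16) + (15/16)·log₂(15/16)]
  = 0.2500 + 0.0873
  = 0.3373 bits

I(U;V) = H(U) + H(V) - H(U,V)
  = 0.3373 + 0.3373 - 0.3373
  = 0.3373 bits

I(S;T) = 0.5436 bits > I(U;V) = 0.3373 bits, so (S, T) has the higher mutual information (stronger dependence).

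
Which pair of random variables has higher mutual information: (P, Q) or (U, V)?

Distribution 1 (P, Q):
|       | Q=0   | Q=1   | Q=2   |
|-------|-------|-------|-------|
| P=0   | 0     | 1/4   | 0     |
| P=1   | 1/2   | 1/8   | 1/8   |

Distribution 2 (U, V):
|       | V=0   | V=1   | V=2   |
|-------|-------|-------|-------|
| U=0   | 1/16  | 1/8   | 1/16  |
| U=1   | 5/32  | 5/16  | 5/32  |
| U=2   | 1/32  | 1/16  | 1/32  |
Distribution 1 (P, Q):
Marginal P(P) (row sums):
  P(P=0) = 0 + 1/4 + 0 = 1/4
  P(P=1) = 1/2 + 1/8 + 1/8 = 3/4
Marginal P(Q) (column sums):
  P(Q=0) = 0 + 1/2 = 1/2
  P(Q=1) = 1/4 + 1/8 = 3/8
  P(Q=2) = 0 + 1/8 = 1/8

H(P) = -[(1/4)·log₂(1/4) + (3/4)·log₂(3/4)]
  = 0.5000 + 0.3113
  = 0.8113 bits
H(Q) = -[(1/2)·log₂(1/2) + (3/8)·log₂(3/8) + (1/8)·log₂(1/8)]
  = 0.5000 + 0.5306 + 0.3750
  = 1.4056 bits
H(P,Q) = -[(1/4)·log₂(1/4) + (1/2)·log₂(1/2) + (1/8)·log₂(1/8) + (1/8)·log₂(1/8)]
  = 0.5000 + 0.5000 + 0.3750 + 0.3750
  = 1.7500 bits

I(P;Q) = H(P) + H(Q) - H(P,Q)
  = 0.8113 + 1.4056 - 1.7500
  = 0.4669 bits

Distribution 2 (U, V):
Marginal P(U) (row sums):
  P(U=0) = 1/16 + 1/8 + 1/16 = 1/4
  P(U=1) = 5/32 + 5/16 + 5/32 = 5/8
  P(U=2) = 1/32 + 1/16 + 1/32 = 1/8
Marginal P(V) (column sums):
  P(V=0) = 1/16 + 5/32 + 1/32 = 1/4
  P(V=1) = 1/8 + 5/16 + 1/16 = 1/2
  P(V=2) = 1/16 + 5/32 + 1/32 = 1/4

H(U) = -[(1/4)·log₂(1/4) + (5/8)·log₂(5/8) + (1/8)·log₂(1/8)]
  = 0.5000 + 0.4238 + 0.3750
  = 1.2988 bits
H(V) = -[(1/4)·log₂(1/4) + (1/2)·log₂(1/2) + (1/4)·log₂(1/4)]
  = 0.5000 + 0.5000 + 0.5000
  = 1.5000 bits
H(U,V) = -[(1/16)·log₂(1/16) + (1/8)·log₂(1/8) + (1/16)·log₂(1/16) + (5/32)·log₂(5/32) + (5/16)·log₂(5/16) + (5/32)·log₂(5/32) + (1/32)·log₂(1/32) + (1/16)·log₂(1/16) + (1/32)·log₂(1/32)]
  = 0.2500 + 0.3750 + 0.2500 + 0.4184 + 0.5244 + 0.4184 + 0.1563 + 0.2500 + 0.1563
  = 2.7988 bits

I(U;V) = H(U) + H(V) - H(U,V)
  = 1.2988 + 1.5000 - 2.7988
  = 0.0000 bits

I(P;Q) = 0.4669 bits > I(U;V) = 0.0000 bits, so (P, Q) has the higher mutual information (stronger dependence).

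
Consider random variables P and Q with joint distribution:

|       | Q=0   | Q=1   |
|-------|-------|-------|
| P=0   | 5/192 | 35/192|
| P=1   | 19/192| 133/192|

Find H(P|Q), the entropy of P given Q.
Marginal P(Q) (column sums):
  P(Q=0) = 5/192 + 19/192 = 1/8
  P(Q=1) = 35/192 + 133/192 = 7/8

H(P|Q) = -Σ P(P,Q)·log₂ P(P|Q), where P(P|Q) = P(P,Q) / P(Q)
  (P=0,Q=0): P(P|Q) = (5/192)/(1/8) = 5/24;  -(5/192)·log₂(5/24) = 0.0589
  (P=0,Q=1): P(P|Q) = (35/192)/(7/8) = 5/24;  -(35/192)·log₂(5/24) = 0.4125
  (P=1,Q=0): P(P|Q) = (19/192)/(1/8) = 19/24;  -(19/192)·log₂(19/24) = 0.0334
  (P=1,Q=1): P(P|Q) = (133/192)/(7/8) = 19/24;  -(133/192)·log₂(19/24) = 0.2335
H(P|Q) = 0.0589 + 0.4125 + 0.0334 + 0.2335
  = 0.7383 bits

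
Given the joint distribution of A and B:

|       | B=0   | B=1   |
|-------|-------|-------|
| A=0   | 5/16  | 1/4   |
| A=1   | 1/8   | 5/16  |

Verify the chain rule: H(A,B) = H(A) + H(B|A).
Left side:
H(A,B) = -[(5/16)·log₂(5/16) + (1/4)·log₂(1/4) + (1/8)·log₂(1/8) + (5/16)·log₂(5/16)]
  = 0.5244 + 0.5000 + 0.3750 + 0.5244
  = 1.9238 bits

Right side:
Marginal P(A) (row sums):
  P(A=0) = 5/16 + 1/4 = 9/16
  P(A=1) = 1/8 + 5/16 = 7/16
H(A) = -[(9/16)·log₂(9/16) + (7/16)·log₂(7/16)]
  = 0.4669 + 0.5218
  = 0.9887 bits
H(B|A) = -Σ P(A,B)·log₂ P(B|A), where P(B|A) = P(A,B) / P(A)
  (A=0,B=0): P(B|A) = (5/16)/(9/16) = 5/9;  -(5/16)·log₂(5/9) = 0.2650
  (A=0,B=1): P(B|A) = (1/4)/(9/16) = 4/9;  -(1/4)·log₂(4/9) = 0.2925
  (A=1,B=0): P(B|A) = (1/8)/(7/16) = 2/7;  -(1/8)·log₂(2/7) = 0.2259
  (A=1,B=1): P(B|A) = (5/16)/(7/16) = 5/7;  -(5/16)·log₂(5/7) = 0.1517
H(B|A) = 0.2650 + 0.2925 + 0.2259 + 0.1517
  = 0.9351 bits
H(A) + H(B|A) = 0.9887 + 0.9351 = 1.9238 bits

Both sides equal 1.9238 bits, so the chain rule holds ✓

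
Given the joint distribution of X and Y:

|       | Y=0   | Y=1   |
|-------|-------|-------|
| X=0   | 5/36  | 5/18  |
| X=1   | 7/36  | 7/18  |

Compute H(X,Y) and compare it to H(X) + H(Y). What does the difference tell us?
Marginal P(X) (row sums):
  P(X=0) = 5/36 + 5/18 = 5/12
  P(X=1) = 7/36 + 7/18 = 7/12
Marginal P(Y) (column sums):
  P(Y=0) = 5/36 + 7/36 = 1/3
  P(Y=1) = 5/18 + 7/18 = 2/3

H(X,Y) = -[(5/36)·log₂(5/36) + (5/18)·log₂(5/18) + (7/36)·log₂(7/36) + (7/18)·log₂(7/18)]
  = 0.3956 + 0.5133 + 0.4594 + 0.5299
  = 1.8982 bits
H(X) = -[(5/12)·log₂(5/12) + (7/12)·log₂(7/12)]
  = 0.5263 + 0.4536
  = 0.9799 bits
H(Y) = -[(1/3)·log₂(1/3) + (2/3)·log₂(2/3)]
  = 0.5283 + 0.3900
  = 0.9183 bits

H(X) + H(Y) = 0.9799 + 0.9183 = 1.8982 bits
Difference: H(X) + H(Y) - H(X,Y) = 1.8982 - 1.8982 = 0.0000 bits = I(X;Y)

The difference is the mutual information; it is 0 here, so X and Y are independent (the joint entropy equals the sum of the marginal entropies).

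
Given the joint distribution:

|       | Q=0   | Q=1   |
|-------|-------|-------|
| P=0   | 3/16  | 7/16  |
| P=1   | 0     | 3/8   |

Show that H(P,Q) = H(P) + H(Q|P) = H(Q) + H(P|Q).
Marginal P(P) (row sums):
  P(P=0) = 3/16 + 7/16 = 5/8
  P(P=1) = 0 + 3/8 = 3/8
Marginal P(Q) (column sums):
  P(Q=0) = 3/16 + 0 = 3/16
  P(Q=1) = 7/16 + 3/8 = 13/16

Decomposition 1: H(P) + H(Q|P)
H(P) = -[(5/8)·log₂(5/8) + (3/8)·log₂(3/8)]
  = 0.4238 + 0.5306
  = 0.9544 bits
H(Q|P) = -Σ P(P,Q)·log₂ P(Q|P), where P(Q|P) = P(P,Q) / P(P)
  (cells with P(P,Q) = 0 contribute 0)
  (P=0,Q=0): P(Q|P) = (3/16)/(5/8) = 3/10;  -(3/16)·log₂(3/10) = 0.3257
  (P=0,Q=1): P(Q|P) = (7/16)/(5/8) = 7/10;  -(7/16)·log₂(7/10) = 0.2251
  (P=1,Q=1): P(Q|P) = (3/8)/(3/8) = 1;  -(3/8)·log₂(1) = 0.0000
H(Q|P) = 0.3257 + 0.2251 + 0.0000
  = 0.5508 bits
H(P) + H(Q|P) = 0.9544 + 0.5508 = 1.5052 bits

Decomposition 2: H(Q) + H(P|Q)
H(Q) = -[(3/16)·log₂(3/16) + (13/16)·log₂(13/16)]
  = 0.4528 + 0.2434
  = 0.6962 bits
H(P|Q) = -Σ P(P,Q)·log₂ P(P|Q), where P(P|Q) = P(P,Q) / P(Q)
  (cells with P(P,Q) = 0 contribute 0)
  (P=0,Q=0): P(P|Q) = (3/16)/(3/16) = 1;  -(3/16)·log₂(1) = 0.0000
  (P=0,Q=1): P(P|Q) = (7/16)/(13/16) = 7/13;  -(7/16)·log₂(7/13) = 0.3907
  (P=1,Q=1): P(P|Q) = (3/8)/(13/16) = 6/13;  -(3/8)·log₂(6/13) = 0.4183
H(P|Q) = 0.0000 + 0.3907 + 0.4183
  = 0.8090 bits
H(Q) + H(P|Q) = 0.6962 + 0.8090 = 1.5052 bits

Direct computation of the joint entropy:
H(P,Q) = -[(3/16)·log₂(3/16) + (7/16)·log₂(7/16) + (3/8)·log₂(3/8)]
  = 0.4528 + 0.5218 + 0.5306
  = 1.5052 bits

All three agree: H(P,Q) = 1.5052 bits ✓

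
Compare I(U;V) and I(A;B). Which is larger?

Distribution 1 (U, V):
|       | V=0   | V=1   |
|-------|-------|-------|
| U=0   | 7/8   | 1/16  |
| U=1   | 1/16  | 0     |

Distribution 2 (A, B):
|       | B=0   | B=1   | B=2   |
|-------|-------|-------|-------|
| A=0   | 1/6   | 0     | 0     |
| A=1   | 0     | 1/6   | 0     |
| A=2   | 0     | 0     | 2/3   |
Distribution 1 (U, V):
Marginal P(U) (row sums):
  P(U=0) = 7/8 + 1/16 = 15/16
  P(U=1) = 1/16 + 0 = 1/16
Marginal P(V) (column sums):
  P(V=0) = 7/8 + 1/16 = 15/16
  P(V=1) = 1/16 + 0 = 1/16

H(U) = -[(15/16)·log₂(15/16) + (1/16)·log₂(1/16)]
  = 0.0873 + 0.2500
  = 0.3373 bits
H(V) = -[(15/16)·log₂(15/16) + (1/16)·log₂(1/16)]
  = 0.0873 + 0.2500
  = 0.3373 bits
H(U,V) = -[(7/8)·log₂(7/8) + (1/16)·log₂(1/16) + (1/16)·log₂(1/16)]
  = 0.1686 + 0.2500 + 0.2500
  = 0.6686 bits

I(U;V) = H(U) + H(V) - H(U,V)
  = 0.3373 + 0.3373 - 0.6686
  = 0.0060 bits

Distribution 2 (A, B):
Marginal P(A) (row sums):
  P(A=0) = 1/6 + 0 + 0 = 1/6
  P(A=1) = 0 + 1/6 + 0 = 1/6
  P(A=2) = 0 + 0 + 2/3 = 2/3
Marginal P(B) (column sums):
  P(B=0) = 1/6 + 0 + 0 = 1/6
  P(B=1) = 0 + 1/6 + 0 = 1/6
  P(B=2) = 0 + 0 + 2/3 = 2/3

H(A) = -[(1/6)·log₂(1/6) + (1/6)·log₂(1/6) + (2/3)·log₂(2/3)]
  = 0.4308 + 0.4308 + 0.3900
  = 1.2516 bits
H(B) = -[(1/6)·log₂(1/6) + (1/6)·log₂(1/6) + (2/3)·log₂(2/3)]
  = 0.4308 + 0.4308 + 0.3900
  = 1.2516 bits
H(A,B) = -[(1/6)·log₂(1/6) + (1/6)·log₂(1/6) + (2/3)·log₂(2/3)]
  = 0.4308 + 0.4308 + 0.3900
  = 1.2516 bits

I(A;B) = H(A) + H(B) - H(A,B)
  = 1.2516 + 1.2516 - 1.2516
  = 1.2516 bits

I(A;B) = 1.2516 bits > I(U;V) = 0.0060 bits, so (A, B) has the higher mutual information (stronger dependence).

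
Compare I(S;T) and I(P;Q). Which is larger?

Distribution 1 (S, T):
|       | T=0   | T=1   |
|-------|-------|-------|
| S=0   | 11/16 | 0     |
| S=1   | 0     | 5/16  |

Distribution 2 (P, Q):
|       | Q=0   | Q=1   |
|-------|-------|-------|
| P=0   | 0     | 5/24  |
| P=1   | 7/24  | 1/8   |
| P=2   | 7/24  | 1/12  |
Distribution 1 (S, T):
Marginal P(S) (row sums):
  P(S=0) = 11/16 + 0 = 11/16
  P(S=1) = 0 + 5/16 = 5/16
Marginal P(T) (column sums):
  P(T=0) = 11/16 + 0 = 11/16
  P(T=1) = 0 + 5/16 = 5/16

H(S) = -[(11/16)·log₂(11/16) + (5/16)·log₂(5/16)]
  = 0.3716 + 0.5244
  = 0.8960 bits
H(T) = -[(11/16)·log₂(11/16) + (5/16)·log₂(5/16)]
  = 0.3716 + 0.5244
  = 0.8960 bits
H(S,T) = -[(11/16)·log₂(11/16) + (5/16)·log₂(5/16)]
  = 0.3716 + 0.5244
  = 0.8960 bits

I(S;T) = H(S) + H(T) - H(S,T)
  = 0.8960 + 0.8960 - 0.8960
  = 0.8960 bits

Distribution 2 (P, Q):
Marginal P(P) (row sums):
  P(P=0) = 0 + 5/24 = 5/24
  P(P=1) = 7/24 + 1/8 = 5/12
  P(P=2) = 7/24 + 1/12 = 3/8
Marginal P(Q) (column sums):
  P(Q=0) = 0 + 7/24 + 7/24 = 7/12
  P(Q=1) = 5/24 + 1/8 + 1/12 = 5/12

H(P) = -[(5/24)·log₂(5/24) + (5/12)·log₂(5/12) + (3/8)·log₂(3/8)]
  = 0.4715 + 0.5263 + 0.5306
  = 1.5284 bits
H(Q) = -[(7/12)·log₂(7/12) + (5/12)·log₂(5/12)]
  = 0.4536 + 0.5263
  = 0.9799 bits
H(P,Q) = -[(5/24)·log₂(5/24) + (7/24)·log₂(7/24) + (1/8)·log₂(1/8) + (7/24)·log₂(7/24) + (1/12)·log₂(1/12)]
  = 0.4715 + 0.5185 + 0.3750 + 0.5185 + 0.2987
  = 2.1822 bits

I(P;Q) = H(P) + H(Q) - H(P,Q)
  = 1.5284 + 0.9799 - 2.1822
  = 0.3261 bits

I(S;T) = 0.8960 bits > I(P;Q) = 0.3261 bits, so (S, T) has the higher mutual information (stronger dependence).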